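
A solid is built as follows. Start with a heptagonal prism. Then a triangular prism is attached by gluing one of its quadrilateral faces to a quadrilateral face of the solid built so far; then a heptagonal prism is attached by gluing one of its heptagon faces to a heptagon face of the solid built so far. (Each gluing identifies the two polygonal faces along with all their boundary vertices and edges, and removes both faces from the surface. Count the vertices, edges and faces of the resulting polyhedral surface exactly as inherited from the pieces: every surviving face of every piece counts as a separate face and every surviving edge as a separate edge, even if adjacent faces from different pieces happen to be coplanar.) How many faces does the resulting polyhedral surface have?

A heptagonal prism: V=14, E=21, F=9.
Attach a triangular prism (V=6, E=9, F=5) along a 4-gon: merge 4 vertices and 4 edges, delete both glued faces → V=16, E=26, F=12.
Attach a heptagonal prism (V=14, E=21, F=9) along a 7-gon: merge 7 vertices and 7 edges, delete both glued faces → V=23, E=40, F=19.
Check: V − E + F = 23 − 40 + 19 = 2.

19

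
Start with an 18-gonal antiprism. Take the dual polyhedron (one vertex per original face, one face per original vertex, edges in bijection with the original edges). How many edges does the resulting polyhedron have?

The base solid has V = 36, E = 72, F = 38.
The dual swaps V and F and preserves E: V′ = F = 38, E′ = E = 72, F′ = V = 36.

72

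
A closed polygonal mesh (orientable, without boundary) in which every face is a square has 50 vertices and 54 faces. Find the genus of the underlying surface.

3

Every face is a square, so 2E = 4·54 = 216, giving E = 108.
χ = V − E + F = 50 − 108 + 54 = -4.
For a closed orientable surface χ = 2 − 2g, so g = (2 − (-4))/2 = 3.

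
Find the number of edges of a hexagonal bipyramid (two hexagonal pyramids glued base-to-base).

A bipyramid over an n-gon has 2n triangular faces and n + 2 vertices: V = 6 + 2 = 8, E = 3·6 = 18, F = 2·6 = 12.

18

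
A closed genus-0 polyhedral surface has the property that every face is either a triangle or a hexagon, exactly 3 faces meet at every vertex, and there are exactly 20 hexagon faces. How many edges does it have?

Let x be the number of triangles; then F = 20 + x.
Edge–face incidences: 2E = 6·20 + 3·x = 120 + 3x.
Every vertex has degree 3, so 3V = 2E.
Euler: V − E + F = 2 ⇒ (2E)/3 − E + (20 + x) = 2.
Multiply by 6: 2·(2E) − 3·(2E) + 6·(20 + x) = 12, i.e. 120 + 6x − (120 + 3x) = 12.
Collecting terms: 3x = 12, so x = 4.
Then 2E = 120 + 3·4 = 132, so E = 66, V = 2E/3 = 44, F = 20 + 4 = 24.

66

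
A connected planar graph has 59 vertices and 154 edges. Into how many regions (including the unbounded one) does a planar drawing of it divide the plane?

97

Euler's formula for a connected plane graph: V − E + F = 2, so F = 2 − 59 + 154 = 97.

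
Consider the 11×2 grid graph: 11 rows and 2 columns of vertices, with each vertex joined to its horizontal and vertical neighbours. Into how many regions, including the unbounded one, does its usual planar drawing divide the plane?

The grid has V = 11·2 = 22 vertices and E = 11·1 + 2·10 = 31 edges.
F = 2 − V + E = 2 − 22 + 31 = 11.

11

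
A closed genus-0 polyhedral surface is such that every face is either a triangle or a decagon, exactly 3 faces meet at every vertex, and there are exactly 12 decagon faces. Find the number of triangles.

20

Let x be the number of triangles; then F = 12 + x.
Edge–face incidences: 2E = 10·12 + 3·x = 120 + 3x.
Every vertex has degree 3, so 3V = 2E.
Euler: V − E + F = 2 ⇒ (2E)/3 − E + (12 + x) = 2.
Multiply by 6: 2·(2E) − 3·(2E) + 6·(12 + x) = 12, i.e. 72 + 6x − (120 + 3x) = 12.
Collecting terms: 3x − 48 = 12, so 3x = 60, so x = 20.
Then 2E = 120 + 3·20 = 180, so E = 90, V = 2E/3 = 60, F = 12 + 20 = 32.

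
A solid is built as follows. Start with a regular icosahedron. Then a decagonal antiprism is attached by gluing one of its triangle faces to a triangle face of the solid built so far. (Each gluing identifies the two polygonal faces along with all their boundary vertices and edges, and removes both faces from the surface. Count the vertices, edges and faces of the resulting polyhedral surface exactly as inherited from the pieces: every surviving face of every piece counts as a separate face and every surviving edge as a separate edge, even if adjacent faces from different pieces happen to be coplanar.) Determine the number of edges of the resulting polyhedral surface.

67

A regular icosahedron: V=12, E=30, F=20.
Attach a decagonal antiprism (V=20, E=40, F=22) along a 3-gon: merge 3 vertices and 3 edges, delete both glued faces → V=29, E=67, F=40.
Check: V − E + F = 29 − 67 + 40 = 2.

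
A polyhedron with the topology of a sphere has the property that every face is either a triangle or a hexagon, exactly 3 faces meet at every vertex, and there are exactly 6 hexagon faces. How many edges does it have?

24

Let x be the number of triangles; then F = 6 + x.
Edge–face incidences: 2E = 6·6 + 3·x = 36 + 3x.
Every vertex has degree 3, so 3V = 2E.
Euler: V − E + F = 2 ⇒ (2E)/3 − E + (6 + x) = 2.
Multiply by 6: 2·(2E) − 3·(2E) + 6·(6 + x) = 12, i.e. 36 + 6x − (36 + 3x) = 12.
Collecting terms: 3x = 12, so x = 4.
Then 2E = 36 + 3·4 = 48, so E = 24, V = 2E/3 = 16, F = 6 + 4 = 10.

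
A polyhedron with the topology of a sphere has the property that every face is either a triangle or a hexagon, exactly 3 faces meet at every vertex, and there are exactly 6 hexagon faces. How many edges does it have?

24

Let x be the number of triangles; then F = 6 + x.
Edge–face incidences: 2E = 6·6 + 3·x = 36 + 3x.
Every vertex has degree 3, so 3V = 2E.
Euler: V − E + F = 2 ⇒ (2E)/3 − E + (6 + x) = 2.
Multiply by 6: 2·(2E) − 3·(2E) + 6·(6 + x) = 12, i.e. 36 + 6x − (36 + 3x) = 12.
Collecting terms: 3x = 12, so x = 4.
Then 2E = 36 + 3·4 = 48, so E = 24, V = 2E/3 = 16, F = 6 + 4 = 10.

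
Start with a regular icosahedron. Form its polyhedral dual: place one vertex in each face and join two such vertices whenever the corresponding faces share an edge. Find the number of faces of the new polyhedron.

The base solid has V = 12, E = 30, F = 20.
The dual swaps V and F and preserves E: V′ = F = 20, E′ = E = 30, F′ = V = 12.

12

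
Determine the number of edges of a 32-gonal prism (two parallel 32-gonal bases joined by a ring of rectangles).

96

A prism on an n-gon has two n-gon bases and n rectangular sides: V = 2·32 = 64, E = 3·32 = 96, F = 32 + 2 = 34.
Check: V − E + F = 64 − 96 + 34 = 2.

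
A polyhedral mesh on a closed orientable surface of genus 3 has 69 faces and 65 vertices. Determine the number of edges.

138

For a closed orientable surface of genus 3, χ = 2 − 2·3 = -4.
E = V + F − (-4) = 65 + 69 − (-4) = 138.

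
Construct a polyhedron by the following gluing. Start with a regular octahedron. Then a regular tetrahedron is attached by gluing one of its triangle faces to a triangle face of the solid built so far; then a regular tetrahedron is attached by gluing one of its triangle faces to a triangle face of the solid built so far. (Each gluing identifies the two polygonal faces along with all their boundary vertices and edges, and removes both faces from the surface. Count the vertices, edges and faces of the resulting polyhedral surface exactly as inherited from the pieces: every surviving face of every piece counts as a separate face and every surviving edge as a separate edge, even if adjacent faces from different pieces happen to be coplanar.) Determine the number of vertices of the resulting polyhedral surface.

A regular octahedron: V=6, E=12, F=8.
Attach a regular tetrahedron (V=4, E=6, F=4) along a 3-gon: merge 3 vertices and 3 edges, delete both glued faces → V=7, E=15, F=10.
Attach a regular tetrahedron (V=4, E=6, F=4) along a 3-gon: merge 3 vertices and 3 edges, delete both glued faces → V=8, E=18, F=12.
Check: V − E + F = 8 − 18 + 12 = 2.

8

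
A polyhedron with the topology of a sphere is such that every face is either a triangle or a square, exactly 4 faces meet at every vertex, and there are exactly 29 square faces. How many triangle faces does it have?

8

Let x be the number of triangles; then F = 29 + x.
Edge–face incidences: 2E = 4·29 + 3·x = 116 + 3x.
Every vertex has degree 4, so 4V = 2E.
Euler: V − E + F = 2 ⇒ (2E)/4 − E + (29 + x) = 2.
Multiply by 8: 2·(2E) − 4·(2E) + 8·(29 + x) = 16, i.e. 232 + 8x − 2·(116 + 3x) = 16.
Collecting terms: 2x = 16, so x = 8.
Then 2E = 116 + 3·8 = 140, so E = 70, V = 2E/4 = 35, F = 29 + 8 = 37.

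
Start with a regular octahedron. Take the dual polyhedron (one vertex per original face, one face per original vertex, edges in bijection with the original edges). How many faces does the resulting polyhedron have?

6

The base solid has V = 6, E = 12, F = 8.
The dual swaps V and F and preserves E: V′ = F = 8, E′ = E = 12, F′ = V = 6.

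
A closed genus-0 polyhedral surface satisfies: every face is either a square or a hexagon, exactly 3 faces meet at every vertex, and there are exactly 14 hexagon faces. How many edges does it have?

Let x be the number of squares; then F = 14 + x.
Edge–face incidences: 2E = 6·14 + 4·x = 84 + 4x.
Every vertex has degree 3, so 3V = 2E.
Euler: V − E + F = 2 ⇒ (2E)/3 − E + (14 + x) = 2.
Multiply by 6: 2·(2E) − 3·(2E) + 6·(14 + x) = 12, i.e. 84 + 6x − (84 + 4x) = 12.
Collecting terms: 2x = 12, so x = 6.
Then 2E = 84 + 4·6 = 108, so E = 54, V = 2E/3 = 36, F = 14 + 6 = 20.

54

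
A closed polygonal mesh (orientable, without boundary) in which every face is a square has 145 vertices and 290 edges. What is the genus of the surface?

1

Every face is a square and each edge borders two faces, so 4F = 2·290, giving F = 145.
χ = V − E + F = 145 − 290 + 145 = 0.
For a closed orientable surface χ = 2 − 2g, so g = (2 − (0))/2 = 1.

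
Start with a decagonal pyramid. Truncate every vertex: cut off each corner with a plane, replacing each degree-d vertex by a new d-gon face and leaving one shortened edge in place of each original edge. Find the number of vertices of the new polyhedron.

The base solid has V = 11, E = 20, F = 11.
Truncation replaces each original edge-end by a new vertex, so V′ = 2E = 40.
Each original edge survives, and each old vertex of degree d contributes d new edges; summing degrees gives Σd = 2E, so E′ = E + 2E = 3E = 60.
Each original face survives and each original vertex becomes one new face: F′ = F + V = 22.

40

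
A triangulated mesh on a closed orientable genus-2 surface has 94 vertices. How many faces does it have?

χ = 2 − 2·2 = -2, and every face is a triangle so 3F = 2E.
V − E + F = -2 with E = 3F/2 gives 94 − (3/2 − 1)·F = -2, so F = 192 and E = 288.

192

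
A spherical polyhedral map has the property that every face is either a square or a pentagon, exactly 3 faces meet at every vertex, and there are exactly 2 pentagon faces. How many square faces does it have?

Let x be the number of squares; then F = 2 + x.
Edge–face incidences: 2E = 5·2 + 4·x = 10 + 4x.
Every vertex has degree 3, so 3V = 2E.
Euler: V − E + F = 2 ⇒ (2E)/3 − E + (2 + x) = 2.
Multiply by 6: 2·(2E) − 3·(2E) + 6·(2 + x) = 12, i.e. 12 + 6x − (10 + 4x) = 12.
Collecting terms: 2x + 2 = 12, so 2x = 10, so x = 5.
Then 2E = 10 + 4·5 = 30, so E = 15, V = 2E/3 = 10, F = 2 + 5 = 7.

5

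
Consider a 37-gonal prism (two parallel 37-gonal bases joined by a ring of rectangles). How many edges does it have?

A prism on an n-gon has two n-gon bases and n rectangular sides: V = 2·37 = 74, E = 3·37 = 111, F = 37 + 2 = 39.

111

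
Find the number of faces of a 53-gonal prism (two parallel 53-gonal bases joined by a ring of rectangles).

55

A prism on an n-gon has two n-gon bases and n rectangular sides: V = 2·53 = 106, E = 3·53 = 159, F = 53 + 2 = 55.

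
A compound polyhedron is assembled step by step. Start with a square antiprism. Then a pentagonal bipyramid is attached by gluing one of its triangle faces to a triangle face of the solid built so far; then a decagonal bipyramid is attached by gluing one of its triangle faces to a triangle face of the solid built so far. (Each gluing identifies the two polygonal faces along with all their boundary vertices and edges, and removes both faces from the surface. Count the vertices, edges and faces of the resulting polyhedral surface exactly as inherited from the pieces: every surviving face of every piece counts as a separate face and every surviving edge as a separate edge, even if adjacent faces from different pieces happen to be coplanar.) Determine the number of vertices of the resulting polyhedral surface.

A square antiprism: V=8, E=16, F=10.
Attach a pentagonal bipyramid (V=7, E=15, F=10) along a 3-gon: merge 3 vertices and 3 edges, delete both glued faces → V=12, E=28, F=18.
Attach a decagonal bipyramid (V=12, E=30, F=20) along a 3-gon: merge 3 vertices and 3 edges, delete both glued faces → V=21, E=55, F=36.
Check: V − E + F = 21 − 55 + 36 = 2.

21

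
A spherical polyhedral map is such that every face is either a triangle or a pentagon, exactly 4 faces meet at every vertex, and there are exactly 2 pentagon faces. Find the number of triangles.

Let x be the number of triangles; then F = 2 + x.
Edge–face incidences: 2E = 5·2 + 3·x = 10 + 3x.
Every vertex has degree 4, so 4V = 2E.
Euler: V − E + F = 2 ⇒ (2E)/4 − E + (2 + x) = 2.
Multiply by 8: 2·(2E) − 4·(2E) + 8·(2 + x) = 16, i.e. 16 + 8x − 2·(10 + 3x) = 16.
Collecting terms: 2x − 4 = 16, so 2x = 20, so x = 10.
Then 2E = 10 + 3·10 = 40, so E = 20, V = 2E/4 = 10, F = 2 + 10 = 12.

10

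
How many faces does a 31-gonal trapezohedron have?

62

The n-trapezohedron (dual of the n-antiprism) has V = 2·31 + 2 = 64, E = 4·31 = 124, F = 2·31 = 62.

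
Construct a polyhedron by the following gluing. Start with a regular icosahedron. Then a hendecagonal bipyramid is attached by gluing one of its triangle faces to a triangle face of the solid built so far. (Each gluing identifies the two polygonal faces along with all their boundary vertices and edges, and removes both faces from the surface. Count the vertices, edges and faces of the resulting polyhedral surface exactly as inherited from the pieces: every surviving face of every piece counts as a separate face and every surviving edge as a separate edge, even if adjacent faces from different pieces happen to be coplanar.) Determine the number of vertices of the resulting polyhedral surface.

22

A regular icosahedron: V=12, E=30, F=20.
Attach a hendecagonal bipyramid (V=13, E=33, F=22) along a 3-gon: merge 3 vertices and 3 edges, delete both glued faces → V=22, E=60, F=40.
Check: V − E + F = 22 − 60 + 40 = 2.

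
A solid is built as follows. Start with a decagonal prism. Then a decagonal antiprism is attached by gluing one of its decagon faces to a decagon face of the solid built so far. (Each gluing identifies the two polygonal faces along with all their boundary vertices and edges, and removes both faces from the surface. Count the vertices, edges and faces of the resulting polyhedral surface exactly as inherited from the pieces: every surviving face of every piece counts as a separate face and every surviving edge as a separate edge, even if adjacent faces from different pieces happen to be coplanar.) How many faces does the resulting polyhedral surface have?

32

A decagonal prism: V=20, E=30, F=12.
Attach a decagonal antiprism (V=20, E=40, F=22) along a 10-gon: merge 10 vertices and 10 edges, delete both glued faces → V=30, E=60, F=32.
Check: V − E + F = 30 − 60 + 32 = 2.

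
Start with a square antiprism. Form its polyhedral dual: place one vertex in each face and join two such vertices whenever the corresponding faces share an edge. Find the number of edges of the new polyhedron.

16

The base solid has V = 8, E = 16, F = 10.
The dual swaps V and F and preserves E: V′ = F = 10, E′ = E = 16, F′ = V = 8.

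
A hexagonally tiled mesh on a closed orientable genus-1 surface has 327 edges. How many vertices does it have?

218

χ = 2 − 2·1 = 0, and every face is a hexagon so 6F = 2E.
F = 2E/6 = 109. Then V = 0 + E − F = 0 + 327 − 109 = 218.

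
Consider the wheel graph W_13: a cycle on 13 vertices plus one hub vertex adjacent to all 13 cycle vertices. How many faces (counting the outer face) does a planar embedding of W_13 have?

W_13 has V = 13 + 1 = 14 vertices and E = 2·13 = 26 edges.
By Euler's formula F = 2 − V + E = 2 − 14 + 26 = 14.

14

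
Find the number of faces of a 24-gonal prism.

26

A prism on an n-gon has two n-gon bases and n rectangular sides: V = 2·24 = 48, E = 3·24 = 72, F = 24 + 2 = 26.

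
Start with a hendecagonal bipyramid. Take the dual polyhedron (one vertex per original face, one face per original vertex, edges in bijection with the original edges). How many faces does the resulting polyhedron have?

13

The base solid has V = 13, E = 33, F = 22.
The dual swaps V and F and preserves E: V′ = F = 22, E′ = E = 33, F′ = V = 13.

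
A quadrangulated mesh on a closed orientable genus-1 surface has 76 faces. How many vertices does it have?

χ = 2 − 2·1 = 0, and every face is a square so 4F = 2E.
E = 4·76/2 = 152. Then V = 0 + E − F = 0 + 152 − 76 = 76.

76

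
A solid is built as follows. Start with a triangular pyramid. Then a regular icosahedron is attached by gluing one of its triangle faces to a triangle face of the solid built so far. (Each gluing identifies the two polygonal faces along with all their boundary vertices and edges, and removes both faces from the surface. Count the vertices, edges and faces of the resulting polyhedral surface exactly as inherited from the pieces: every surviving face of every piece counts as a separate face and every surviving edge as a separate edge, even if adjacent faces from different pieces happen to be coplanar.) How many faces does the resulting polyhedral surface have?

A triangular pyramid: V=4, E=6, F=4.
Attach a regular icosahedron (V=12, E=30, F=20) along a 3-gon: merge 3 vertices and 3 edges, delete both glued faces → V=13, E=33, F=22.
Check: V − E + F = 13 − 33 + 22 = 2.

22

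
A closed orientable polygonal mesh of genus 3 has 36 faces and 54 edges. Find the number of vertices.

14

For a closed orientable surface of genus 3, χ = 2 − 2·3 = -4.
V = -4 + E − F = -4 + 54 − 36 = 14.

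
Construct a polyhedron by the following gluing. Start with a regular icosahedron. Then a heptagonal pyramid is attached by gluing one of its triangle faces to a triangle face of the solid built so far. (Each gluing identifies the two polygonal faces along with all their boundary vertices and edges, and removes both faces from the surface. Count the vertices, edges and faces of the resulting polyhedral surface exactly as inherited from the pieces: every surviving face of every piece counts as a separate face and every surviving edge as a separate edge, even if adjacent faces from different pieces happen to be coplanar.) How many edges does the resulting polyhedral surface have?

41

A regular icosahedron: V=12, E=30, F=20.
Attach a heptagonal pyramid (V=8, E=14, F=8) along a 3-gon: merge 3 vertices and 3 edges, delete both glued faces → V=17, E=41, F=26.
Check: V − E + F = 17 − 41 + 26 = 2.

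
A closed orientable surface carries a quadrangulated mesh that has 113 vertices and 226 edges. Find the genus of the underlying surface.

1

Every face is a square and each edge borders two faces, so 4F = 2·226, giving F = 113.
χ = V − E + F = 113 − 226 + 113 = 0.
For a closed orientable surface χ = 2 − 2g, so g = (2 − (0))/2 = 1.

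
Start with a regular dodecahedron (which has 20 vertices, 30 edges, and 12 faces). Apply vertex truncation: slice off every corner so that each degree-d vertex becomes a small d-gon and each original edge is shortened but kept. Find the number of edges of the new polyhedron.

Truncation replaces each original edge-end by a new vertex, so V′ = 2E = 60.
Each original edge survives, and each old vertex of degree d contributes d new edges; summing degrees gives Σd = 2E, so E′ = E + 2E = 3E = 90.
Each original face survives and each original vertex becomes one new face: F′ = F + V = 32.

90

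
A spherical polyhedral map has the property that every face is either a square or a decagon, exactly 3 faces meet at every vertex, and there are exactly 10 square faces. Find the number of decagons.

2

Let x be the number of decagons; then F = 10 + x.
Edge–face incidences: 2E = 4·10 + 10·x = 40 + 10x.
Every vertex has degree 3, so 3V = 2E.
Euler: V − E + F = 2 ⇒ (2E)/3 − E + (10 + x) = 2.
Multiply by 6: 2·(2E) − 3·(2E) + 6·(10 + x) = 12, i.e. 60 + 6x − (40 + 10x) = 12.
Collecting terms: −4x + 20 = 12, so −4x = −8, so x = 2.
Then 2E = 40 + 10·2 = 60, so E = 30, V = 2E/3 = 20, F = 10 + 2 = 12.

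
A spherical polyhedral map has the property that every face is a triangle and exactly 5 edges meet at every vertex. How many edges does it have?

Each face has 3 edges and each edge borders two faces, so 2E = 3F.
Each vertex has degree 5, so 5V = 2E and hence V = 3F/5.
Euler: V − E + F = 2 ⇒ (3F/5) − (3F/2) + F = 2.
Multiply by 10: (6 − 15 + 10)F = 20, i.e. 1F = 20.
So F = 20, E = 3·20/2 = 30, V = 3·20/5 = 12.

30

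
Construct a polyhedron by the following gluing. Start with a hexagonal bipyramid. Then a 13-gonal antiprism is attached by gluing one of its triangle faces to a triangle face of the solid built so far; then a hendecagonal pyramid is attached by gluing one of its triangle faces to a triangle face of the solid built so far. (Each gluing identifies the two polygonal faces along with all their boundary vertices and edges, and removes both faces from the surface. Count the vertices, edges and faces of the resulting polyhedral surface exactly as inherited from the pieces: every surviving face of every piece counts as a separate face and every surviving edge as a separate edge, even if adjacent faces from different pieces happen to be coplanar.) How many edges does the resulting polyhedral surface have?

A hexagonal bipyramid: V=8, E=18, F=12.
Attach a 13-gonal antiprism (V=26, E=52, F=28) along a 3-gon: merge 3 vertices and 3 edges, delete both glued faces → V=31, E=67, F=38.
Attach a hendecagonal pyramid (V=12, E=22, F=12) along a 3-gon: merge 3 vertices and 3 edges, delete both glued faces → V=40, E=86, F=48.
Check: V − E + F = 40 − 86 + 48 = 2.

86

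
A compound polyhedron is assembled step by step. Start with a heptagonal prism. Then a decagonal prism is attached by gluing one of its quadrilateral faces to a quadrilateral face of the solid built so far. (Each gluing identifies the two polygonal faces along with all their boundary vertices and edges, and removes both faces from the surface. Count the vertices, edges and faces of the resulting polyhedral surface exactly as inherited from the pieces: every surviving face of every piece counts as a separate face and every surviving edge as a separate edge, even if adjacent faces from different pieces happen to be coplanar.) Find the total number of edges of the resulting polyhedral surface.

47

A heptagonal prism: V=14, E=21, F=9.
Attach a decagonal prism (V=20, E=30, F=12) along a 4-gon: merge 4 vertices and 4 edges, delete both glued faces → V=30, E=47, F=19.
Check: V − E + F = 30 − 47 + 19 = 2.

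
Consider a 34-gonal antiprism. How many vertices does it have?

68

An antiprism on an n-gon has two n-gon caps and 2n triangles: V = 2·34 = 68, E = 4·34 = 136, F = 2·34 + 2 = 70.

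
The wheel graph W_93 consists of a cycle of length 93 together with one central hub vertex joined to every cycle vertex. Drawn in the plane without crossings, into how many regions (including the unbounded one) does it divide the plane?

94

W_93 has V = 93 + 1 = 94 vertices and E = 2·93 = 186 edges.
By Euler's formula F = 2 − V + E = 2 − 94 + 186 = 94.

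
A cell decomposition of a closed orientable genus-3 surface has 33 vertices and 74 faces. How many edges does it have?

For a closed orientable surface of genus 3, χ = 2 − 2·3 = -4.
E = V + F − (-4) = 33 + 74 − (-4) = 111.

111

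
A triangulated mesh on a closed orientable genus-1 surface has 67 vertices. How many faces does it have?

134

χ = 2 − 2·1 = 0, and every face is a triangle so 3F = 2E.
V − E + F = 0 with E = 3F/2 gives 67 − (3/2 − 1)·F = 0, so F = 134 and E = 201.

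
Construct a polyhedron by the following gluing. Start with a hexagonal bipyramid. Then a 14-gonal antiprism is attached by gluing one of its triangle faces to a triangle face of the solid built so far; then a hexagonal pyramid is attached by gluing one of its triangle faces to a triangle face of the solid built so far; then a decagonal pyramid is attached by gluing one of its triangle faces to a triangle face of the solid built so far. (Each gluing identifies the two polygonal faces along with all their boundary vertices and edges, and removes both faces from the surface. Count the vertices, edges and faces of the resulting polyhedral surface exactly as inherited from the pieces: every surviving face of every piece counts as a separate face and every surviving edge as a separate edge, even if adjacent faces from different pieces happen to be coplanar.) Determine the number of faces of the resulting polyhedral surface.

54

A hexagonal bipyramid: V=8, E=18, F=12.
Attach a 14-gonal antiprism (V=28, E=56, F=30) along a 3-gon: merge 3 vertices and 3 edges, delete both glued faces → V=33, E=71, F=40.
Attach a hexagonal pyramid (V=7, E=12, F=7) along a 3-gon: merge 3 vertices and 3 edges, delete both glued faces → V=37, E=80, F=45.
Attach a decagonal pyramid (V=11, E=20, F=11) along a 3-gon: merge 3 vertices and 3 edges, delete both glued faces → V=45, E=97, F=54.
Check: V − E + F = 45 − 97 + 54 = 2.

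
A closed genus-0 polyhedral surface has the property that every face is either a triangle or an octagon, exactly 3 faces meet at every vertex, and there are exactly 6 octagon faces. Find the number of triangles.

Let x be the number of triangles; then F = 6 + x.
Edge–face incidences: 2E = 8·6 + 3·x = 48 + 3x.
Every vertex has degree 3, so 3V = 2E.
Euler: V − E + F = 2 ⇒ (2E)/3 − E + (6 + x) = 2.
Multiply by 6: 2·(2E) − 3·(2E) + 6·(6 + x) = 12, i.e. 36 + 6x − (48 + 3x) = 12.
Collecting terms: 3x − 12 = 12, so 3x = 24, so x = 8.
Then 2E = 48 + 3·8 = 72, so E = 36, V = 2E/3 = 24, F = 6 + 8 = 14.

8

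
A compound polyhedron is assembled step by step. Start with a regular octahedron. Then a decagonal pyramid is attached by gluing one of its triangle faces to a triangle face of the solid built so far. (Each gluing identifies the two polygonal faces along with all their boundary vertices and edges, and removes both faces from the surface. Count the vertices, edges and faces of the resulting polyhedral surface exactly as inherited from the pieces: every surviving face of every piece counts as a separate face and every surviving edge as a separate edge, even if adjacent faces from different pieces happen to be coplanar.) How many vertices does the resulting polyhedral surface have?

A regular octahedron: V=6, E=12, F=8.
Attach a decagonal pyramid (V=11, E=20, F=11) along a 3-gon: merge 3 vertices and 3 edges, delete both glued faces → V=14, E=29, F=17.
Check: V − E + F = 14 − 29 + 17 = 2.

14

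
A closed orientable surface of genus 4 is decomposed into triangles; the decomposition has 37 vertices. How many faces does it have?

86

χ = 2 − 2·4 = -6, and every face is a triangle so 3F = 2E.
V − E + F = -6 with E = 3F/2 gives 37 − (3/2 − 1)·F = -6, so F = 86 and E = 129.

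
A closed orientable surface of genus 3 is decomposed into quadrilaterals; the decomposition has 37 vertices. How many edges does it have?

82

χ = 2 − 2·3 = -4, and every face is a square so 4F = 2E.
V − E + F = -4 with E = 4F/2 gives 37 − (4/2 − 1)·F = -4, so F = 41 and E = 82.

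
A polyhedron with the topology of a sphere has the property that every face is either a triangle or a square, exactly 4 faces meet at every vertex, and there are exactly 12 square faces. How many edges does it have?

Let x be the number of triangles; then F = 12 + x.
Edge–face incidences: 2E = 4·12 + 3·x = 48 + 3x.
Every vertex has degree 4, so 4V = 2E.
Euler: V − E + F = 2 ⇒ (2E)/4 − E + (12 + x) = 2.
Multiply by 8: 2·(2E) − 4·(2E) + 8·(12 + x) = 16, i.e. 96 + 8x − 2·(48 + 3x) = 16.
Collecting terms: 2x = 16, so x = 8.
Then 2E = 48 + 3·8 = 72, so E = 36, V = 2E/4 = 18, F = 12 + 8 = 20.

36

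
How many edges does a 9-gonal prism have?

A prism on an n-gon has two n-gon bases and n rectangular sides: V = 2·9 = 18, E = 3·9 = 27, F = 9 + 2 = 11.
Check: V − E + F = 18 − 27 + 11 = 2.

27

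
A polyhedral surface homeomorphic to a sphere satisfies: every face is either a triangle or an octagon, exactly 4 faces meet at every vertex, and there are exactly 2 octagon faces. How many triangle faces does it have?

16

Let x be the number of triangles; then F = 2 + x.
Edge–face incidences: 2E = 8·2 + 3·x = 16 + 3x.
Every vertex has degree 4, so 4V = 2E.
Euler: V − E + F = 2 ⇒ (2E)/4 − E + (2 + x) = 2.
Multiply by 8: 2·(2E) − 4·(2E) + 8·(2 + x) = 16, i.e. 16 + 8x − 2·(16 + 3x) = 16.
Collecting terms: 2x − 16 = 16, so 2x = 32, so x = 16.
Then 2E = 16 + 3·16 = 64, so E = 32, V = 2E/4 = 16, F = 2 + 16 = 18.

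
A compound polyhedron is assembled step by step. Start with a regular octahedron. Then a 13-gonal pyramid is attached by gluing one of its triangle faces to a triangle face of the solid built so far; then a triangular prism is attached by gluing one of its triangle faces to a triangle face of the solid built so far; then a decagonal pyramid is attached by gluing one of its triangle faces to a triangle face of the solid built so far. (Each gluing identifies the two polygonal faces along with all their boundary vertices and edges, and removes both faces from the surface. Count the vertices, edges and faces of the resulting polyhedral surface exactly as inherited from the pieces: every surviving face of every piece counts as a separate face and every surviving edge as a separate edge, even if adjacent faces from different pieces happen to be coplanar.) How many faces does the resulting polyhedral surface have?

A regular octahedron: V=6, E=12, F=8.
Attach a 13-gonal pyramid (V=14, E=26, F=14) along a 3-gon: merge 3 vertices and 3 edges, delete both glued faces → V=17, E=35, F=20.
Attach a triangular prism (V=6, E=9, F=5) along a 3-gon: merge 3 vertices and 3 edges, delete both glued faces → V=20, E=41, F=23.
Attach a decagonal pyramid (V=11, E=20, F=11) along a 3-gon: merge 3 vertices and 3 edges, delete both glued faces → V=28, E=58, F=32.
Check: V − E + F = 28 − 58 + 32 = 2.

32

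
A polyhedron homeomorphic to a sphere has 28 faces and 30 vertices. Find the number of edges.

56

Here V − E + F = 2.
E = V + F − (2) = 30 + 28 − (2) = 56.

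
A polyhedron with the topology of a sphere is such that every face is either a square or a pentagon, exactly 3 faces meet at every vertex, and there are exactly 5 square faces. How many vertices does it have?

Let x be the number of pentagons; then F = 5 + x.
Edge–face incidences: 2E = 4·5 + 5·x = 20 + 5x.
Every vertex has degree 3, so 3V = 2E.
Euler: V − E + F = 2 ⇒ (2E)/3 − E + (5 + x) = 2.
Multiply by 6: 2·(2E) − 3·(2E) + 6·(5 + x) = 12, i.e. 30 + 6x − (20 + 5x) = 12.
Collecting terms: x + 10 = 12, so x = 2.
Then 2E = 20 + 5·2 = 30, so E = 15, V = 2E/3 = 10, F = 5 + 2 = 7.

10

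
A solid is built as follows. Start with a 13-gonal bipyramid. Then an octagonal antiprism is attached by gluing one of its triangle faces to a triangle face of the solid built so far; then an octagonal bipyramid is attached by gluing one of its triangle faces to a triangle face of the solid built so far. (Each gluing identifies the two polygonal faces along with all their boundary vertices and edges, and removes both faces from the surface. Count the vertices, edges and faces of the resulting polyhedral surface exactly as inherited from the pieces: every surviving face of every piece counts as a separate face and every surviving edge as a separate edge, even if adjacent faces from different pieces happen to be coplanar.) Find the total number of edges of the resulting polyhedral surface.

A 13-gonal bipyramid: V=15, E=39, F=26.
Attach an octagonal antiprism (V=16, E=32, F=18) along a 3-gon: merge 3 vertices and 3 edges, delete both glued faces → V=28, E=68, F=42.
Attach an octagonal bipyramid (V=10, E=24, F=16) along a 3-gon: merge 3 vertices and 3 edges, delete both glued faces → V=35, E=89, F=56.
Check: V − E + F = 35 − 89 + 56 = 2.

89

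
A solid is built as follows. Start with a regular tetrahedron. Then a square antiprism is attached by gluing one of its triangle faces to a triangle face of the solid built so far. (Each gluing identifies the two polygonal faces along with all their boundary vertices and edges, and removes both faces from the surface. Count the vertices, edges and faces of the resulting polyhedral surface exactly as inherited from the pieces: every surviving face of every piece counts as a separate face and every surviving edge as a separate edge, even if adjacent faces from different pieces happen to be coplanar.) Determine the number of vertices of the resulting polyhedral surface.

9

A regular tetrahedron: V=4, E=6, F=4.
Attach a square antiprism (V=8, E=16, F=10) along a 3-gon: merge 3 vertices and 3 edges, delete both glued faces → V=9, E=19, F=12.
Check: V − E + F = 9 − 19 + 12 = 2.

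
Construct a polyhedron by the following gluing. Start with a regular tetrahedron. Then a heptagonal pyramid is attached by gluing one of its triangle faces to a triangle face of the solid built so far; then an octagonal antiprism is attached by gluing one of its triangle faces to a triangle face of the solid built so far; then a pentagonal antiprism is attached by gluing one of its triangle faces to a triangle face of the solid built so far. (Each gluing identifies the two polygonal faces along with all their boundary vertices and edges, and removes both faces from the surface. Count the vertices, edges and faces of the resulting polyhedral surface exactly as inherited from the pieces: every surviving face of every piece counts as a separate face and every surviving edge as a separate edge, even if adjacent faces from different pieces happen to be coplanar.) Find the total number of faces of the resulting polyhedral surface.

A regular tetrahedron: V=4, E=6, F=4.
Attach a heptagonal pyramid (V=8, E=14, F=8) along a 3-gon: merge 3 vertices and 3 edges, delete both glued faces → V=9, E=17, F=10.
Attach an octagonal antiprism (V=16, E=32, F=18) along a 3-gon: merge 3 vertices and 3 edges, delete both glued faces → V=22, E=46, F=26.
Attach a pentagonal antiprism (V=10, E=20, F=12) along a 3-gon: merge 3 vertices and 3 edges, delete both glued faces → V=29, E=63, F=36.
Check: V − E + F = 29 − 63 + 36 = 2.

36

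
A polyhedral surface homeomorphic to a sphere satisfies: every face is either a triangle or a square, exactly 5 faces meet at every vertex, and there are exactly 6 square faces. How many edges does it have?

Let x be the number of triangles; then F = 6 + x.
Edge–face incidences: 2E = 4·6 + 3·x = 24 + 3x.
Every vertex has degree 5, so 5V = 2E.
Euler: V − E + F = 2 ⇒ (2E)/5 − E + (6 + x) = 2.
Multiply by 10: 2·(2E) − 5·(2E) + 10·(6 + x) = 20, i.e. 60 + 10x − 3·(24 + 3x) = 20.
Collecting terms: x − 12 = 20, so x = 32.
Then 2E = 24 + 3·32 = 120, so E = 60, V = 2E/5 = 24, F = 6 + 32 = 38.

60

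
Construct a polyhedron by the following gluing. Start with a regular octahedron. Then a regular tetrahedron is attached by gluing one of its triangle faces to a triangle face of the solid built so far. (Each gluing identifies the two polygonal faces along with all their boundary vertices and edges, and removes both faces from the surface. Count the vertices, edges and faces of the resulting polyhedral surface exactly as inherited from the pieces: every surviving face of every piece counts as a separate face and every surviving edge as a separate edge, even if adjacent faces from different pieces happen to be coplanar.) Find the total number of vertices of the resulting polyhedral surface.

7

A regular octahedron: V=6, E=12, F=8.
Attach a regular tetrahedron (V=4, E=6, F=4) along a 3-gon: merge 3 vertices and 3 edges, delete both glued faces → V=7, E=15, F=10.
Check: V − E + F = 7 − 15 + 10 = 2.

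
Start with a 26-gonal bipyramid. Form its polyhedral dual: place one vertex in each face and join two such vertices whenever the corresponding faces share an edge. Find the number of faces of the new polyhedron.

The base solid has V = 28, E = 78, F = 52.
The dual swaps V and F and preserves E: V′ = F = 52, E′ = E = 78, F′ = V = 28.

28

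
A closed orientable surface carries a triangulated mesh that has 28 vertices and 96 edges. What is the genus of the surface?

Every face is a triangle and each edge borders two faces, so 3F = 2·96, giving F = 64.
χ = V − E + F = 28 − 96 + 64 = -4.
For a closed orientable surface χ = 2 − 2g, so g = (2 − (-4))/2 = 3.

3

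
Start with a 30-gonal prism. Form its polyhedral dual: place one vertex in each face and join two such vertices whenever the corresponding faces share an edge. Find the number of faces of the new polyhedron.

The base solid has V = 60, E = 90, F = 32.
The dual swaps V and F and preserves E: V′ = F = 32, E′ = E = 90, F′ = V = 60.

60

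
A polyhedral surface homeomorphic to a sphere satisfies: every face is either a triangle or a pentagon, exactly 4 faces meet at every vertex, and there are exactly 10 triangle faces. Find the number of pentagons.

2

Let x be the number of pentagons; then F = 10 + x.
Edge–face incidences: 2E = 3·10 + 5·x = 30 + 5x.
Every vertex has degree 4, so 4V = 2E.
Euler: V − E + F = 2 ⇒ (2E)/4 − E + (10 + x) = 2.
Multiply by 8: 2·(2E) − 4·(2E) + 8·(10 + x) = 16, i.e. 80 + 8x − 2·(30 + 5x) = 16.
Collecting terms: −2x + 20 = 16, so −2x = −4, so x = 2.
Then 2E = 30 + 5·2 = 40, so E = 20, V = 2E/4 = 10, F = 10 + 2 = 12.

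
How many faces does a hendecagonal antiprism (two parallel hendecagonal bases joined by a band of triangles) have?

An antiprism on an n-gon has two n-gon caps and 2n triangles: V = 2·11 = 22, E = 4·11 = 44, F = 2·11 + 2 = 24.
Check: V − E + F = 22 − 44 + 24 = 2.

24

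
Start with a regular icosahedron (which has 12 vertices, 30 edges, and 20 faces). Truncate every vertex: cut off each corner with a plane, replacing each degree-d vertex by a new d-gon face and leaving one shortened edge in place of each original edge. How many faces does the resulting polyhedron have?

32

Truncation replaces each original edge-end by a new vertex, so V′ = 2E = 60.
Each original edge survives, and each old vertex of degree d contributes d new edges; summing degrees gives Σd = 2E, so E′ = E + 2E = 3E = 90.
Each original face survives and each original vertex becomes one new face: F′ = F + V = 32.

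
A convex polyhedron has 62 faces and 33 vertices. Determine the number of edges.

Here V − E + F = 2.
E = V + F − (2) = 33 + 62 − (2) = 93.

93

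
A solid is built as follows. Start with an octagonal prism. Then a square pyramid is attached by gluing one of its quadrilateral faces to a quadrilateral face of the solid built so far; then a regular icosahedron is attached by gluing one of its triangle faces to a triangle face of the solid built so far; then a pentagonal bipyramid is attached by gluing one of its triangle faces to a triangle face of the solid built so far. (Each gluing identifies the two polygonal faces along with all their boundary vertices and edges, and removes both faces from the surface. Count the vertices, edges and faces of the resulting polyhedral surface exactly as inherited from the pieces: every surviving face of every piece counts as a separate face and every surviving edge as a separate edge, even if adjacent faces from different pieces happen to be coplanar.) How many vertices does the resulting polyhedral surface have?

An octagonal prism: V=16, E=24, F=10.
Attach a square pyramid (V=5, E=8, F=5) along a 4-gon: merge 4 vertices and 4 edges, delete both glued faces → V=17, E=28, F=13.
Attach a regular icosahedron (V=12, E=30, F=20) along a 3-gon: merge 3 vertices and 3 edges, delete both glued faces → V=26, E=55, F=31.
Attach a pentagonal bipyramid (V=7, E=15, F=10) along a 3-gon: merge 3 vertices and 3 edges, delete both glued faces → V=30, E=67, F=39.
Check: V − E + F = 30 − 67 + 39 = 2.

30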